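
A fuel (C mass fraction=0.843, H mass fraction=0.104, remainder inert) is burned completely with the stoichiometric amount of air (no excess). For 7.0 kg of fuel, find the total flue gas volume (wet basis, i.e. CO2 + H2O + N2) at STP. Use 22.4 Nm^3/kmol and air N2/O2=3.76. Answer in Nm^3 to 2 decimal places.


Per kg fuel: CO2 = (C/12 kmol)*22.4 = (0.843/12)*22.4 = 1.57360 Nm^3
Per kg fuel: H2O = (H/2 kmol)*22.4 = (0.104/2)*22.4 = 1.16480 Nm^3
O2 needed per kg fuel = C/12 + H/4 = 0.843/12 + 0.104/4 = 0.09625000 kmol
Per kg fuel: N2 = O2*3.76*22.4 = 0.09625000*3.76*22.4 = 8.10656 Nm^3
Total per kg = 1.57360 + 1.16480 + 8.10656 = 10.84496 Nm^3
Total = 10.84496 * 7.0 = 75.91 Nm^3


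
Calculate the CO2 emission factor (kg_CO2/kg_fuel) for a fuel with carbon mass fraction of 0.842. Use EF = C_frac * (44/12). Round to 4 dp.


EF = C_frac * (M_CO2 / M_C)
EF = 0.842 * (44/12)
EF = 0.842 * 3.666667 = 3.0873 kg_CO2/kg_fuel


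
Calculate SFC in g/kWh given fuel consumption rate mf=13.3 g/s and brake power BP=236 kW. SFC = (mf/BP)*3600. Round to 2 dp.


SFC = (mf / BP) * 3600
Rate = 13.3 / 236 = 0.056356 g/(s*kW)
SFC = 0.056356 * 3600 = 202.88 g/kWh


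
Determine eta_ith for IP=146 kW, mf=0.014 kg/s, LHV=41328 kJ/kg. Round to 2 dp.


eta_ith = (IP / (mf * LHV)) * 100
Denominator = 0.014 * 41328 = 578.5920 kW
eta_ith = (146 / 578.5920) * 100 = 25.23%


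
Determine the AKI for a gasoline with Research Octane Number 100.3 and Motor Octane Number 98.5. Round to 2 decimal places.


AKI = (RON + MON) / 2
AKI = (100.3 + 98.5) / 2
AKI = 198.8 / 2 = 99.40


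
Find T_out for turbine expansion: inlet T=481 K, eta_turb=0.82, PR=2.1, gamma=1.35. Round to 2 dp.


T_out = T_in * (1 - eta * (1 - PR^(-(gamma-1)/gamma)))
Exponent = -(1.35-1)/1.35 = -0.25925926
PR^exp = 2.1^(-0.25925926) = 0.82501466
Factor = 1 - 0.82*(1 - 0.82501466) = 0.85651202
T_out = 481 * 0.85651202 = 411.98 K


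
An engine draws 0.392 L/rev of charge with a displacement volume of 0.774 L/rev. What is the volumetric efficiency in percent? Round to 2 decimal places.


eta_v = (V_actual / V_disp) * 100
Ratio = 0.392 / 0.774 = 0.5065
eta_v = 0.5065 * 100 = 50.65%


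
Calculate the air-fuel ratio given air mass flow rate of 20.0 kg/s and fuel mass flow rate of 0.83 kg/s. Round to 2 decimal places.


AFR = m_air / m_fuel
AFR = 20.0 / 0.83 = 24.10


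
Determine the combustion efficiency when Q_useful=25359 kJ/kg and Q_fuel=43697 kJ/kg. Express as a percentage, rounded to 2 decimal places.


Efficiency = (Q_useful / Q_fuel) * 100
Efficiency = (25359 / 43697) * 100
Efficiency = 0.5803 * 100 = 58.03%


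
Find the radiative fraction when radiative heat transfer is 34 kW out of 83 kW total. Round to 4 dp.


f_rad = Q_rad / Q_total
f_rad = 34 / 83 = 0.4096


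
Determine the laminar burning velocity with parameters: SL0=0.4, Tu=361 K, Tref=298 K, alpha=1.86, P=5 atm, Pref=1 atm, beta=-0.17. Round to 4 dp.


SL = SL0 * (Tu/Tref)^alpha * (P/Pref)^beta
T ratio = 361/298 = 1.21140940
(T ratio)^alpha = 1.21140940^1.86 = 1.428635
(P/Pref)^beta = 5^(-0.17) = 0.760633
SL = 0.4 * 1.428635 * 0.760633 = 0.4347 m/s


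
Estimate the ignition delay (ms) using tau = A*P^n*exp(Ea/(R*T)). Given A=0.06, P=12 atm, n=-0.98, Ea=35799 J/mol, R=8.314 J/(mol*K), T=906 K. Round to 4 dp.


tau = A * P^n * exp(Ea/(R*T))
P^n = 12^(-0.98) = 0.08757948
Ea/(R*T) = 35799/(8.314*906) = 4.752615
exp(Ea/(R*T)) = 115.886988
tau = 0.06 * 0.08757948 * 115.886988 = 0.6090 ms


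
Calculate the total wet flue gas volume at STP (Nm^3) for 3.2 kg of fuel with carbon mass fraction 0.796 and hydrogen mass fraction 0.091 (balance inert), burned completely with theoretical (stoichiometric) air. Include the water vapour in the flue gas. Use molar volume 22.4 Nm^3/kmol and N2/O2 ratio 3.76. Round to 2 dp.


Per kg fuel: CO2 = (C/12 kmol)*22.4 = (0.796/12)*22.4 = 1.48587 Nm^3
Per kg fuel: H2O = (H/2 kmol)*22.4 = (0.091/2)*22.4 = 1.01920 Nm^3
O2 needed per kg fuel = C/12 + H/4 = 0.796/12 + 0.091/4 = 0.08908333 kmol
Per kg fuel: N2 = O2*3.76*22.4 = 0.08908333*3.76*22.4 = 7.50295 Nm^3
Total per kg = 1.48587 + 1.01920 + 7.50295 = 10.00802 Nm^3
Total = 10.00802 * 3.2 = 32.03 Nm^3


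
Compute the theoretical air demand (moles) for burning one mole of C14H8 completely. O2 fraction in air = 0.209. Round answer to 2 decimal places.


Balanced combustion: C14H8 + 16 O2 -> 14 CO2 + 4 H2O
O2 needed = C + H/4 = 14 + 8/4 = 16.00 moles
Air moles = O2 / 0.209 = 16.00 / 0.209 = 76.56 moles air


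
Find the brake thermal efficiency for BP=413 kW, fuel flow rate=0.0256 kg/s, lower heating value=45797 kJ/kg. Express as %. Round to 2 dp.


eta_BTE = (BP / (mf * LHV)) * 100
Denominator = 0.0256 * 45797 = 1172.4032 kW
eta_BTE = (413 / 1172.4032) * 100 = 35.23%


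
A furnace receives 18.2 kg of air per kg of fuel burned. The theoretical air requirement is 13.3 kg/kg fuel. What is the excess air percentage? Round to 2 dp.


Excess air = actual - stoichiometric = 18.2 - 13.3 = 4.90 kg/kg fuel
Excess air % = (excess / stoich) * 100 = (4.90 / 13.3) * 100 = 36.84%


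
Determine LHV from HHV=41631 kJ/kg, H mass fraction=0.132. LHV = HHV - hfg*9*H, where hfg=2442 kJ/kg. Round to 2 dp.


LHV = HHV - hfg * 9 * H
Water correction = 2442 * 9 * 0.132 = 2901.096 kJ/kg
LHV = 41631 - 2901.096 = 38729.90 kJ/kg


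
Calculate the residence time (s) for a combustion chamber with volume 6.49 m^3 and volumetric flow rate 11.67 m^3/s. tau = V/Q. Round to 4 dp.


tau = V / Q_flow
tau = 6.49 / 11.67 = 0.5561 s


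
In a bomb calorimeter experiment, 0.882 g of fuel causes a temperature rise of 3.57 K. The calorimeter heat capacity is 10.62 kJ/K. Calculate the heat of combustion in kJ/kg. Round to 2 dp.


Hc = C_cal * delta_T / m_fuel
Q_released = 10.62 * 3.57 = 37.9134 kJ
m_fuel = 0.882 g = 0.882/1000 kg = 0.000882 kg
Hc = 37.9134 / 0.000882 = 42985.71 kJ/kg


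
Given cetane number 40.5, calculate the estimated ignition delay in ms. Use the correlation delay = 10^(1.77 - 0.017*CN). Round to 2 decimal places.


delay = 10^(1.77 - 0.017*CN)
Exponent = 1.77 - 0.017*40.5 = 1.0815
delay = 10^1.0815 = 12.06 ms


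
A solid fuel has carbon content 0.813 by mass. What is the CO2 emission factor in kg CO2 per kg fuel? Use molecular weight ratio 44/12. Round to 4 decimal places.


EF = C_frac * (M_CO2 / M_C)
EF = 0.813 * (44/12)
EF = 0.813 * 3.666667 = 2.9810 kg_CO2/kg_fuel


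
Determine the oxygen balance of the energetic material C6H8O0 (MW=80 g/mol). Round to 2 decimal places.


OB = -1600 * (2C + H/2 - O) / MW
Inner = 2*6 + 8/2 - 0 = 16.00
OB = -1600 * 16.00 / 80 = -320.00%


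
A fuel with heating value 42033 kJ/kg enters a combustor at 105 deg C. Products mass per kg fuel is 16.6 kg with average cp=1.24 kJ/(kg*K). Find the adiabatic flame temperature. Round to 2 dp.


T_ad = T_in + Hc / (m_p * cp)
Denominator = 16.6 * 1.24 = 20.5840
Temperature rise = 42033 / 20.5840 = 2042.02 K
T_ad = 105 + 2042.02 = 2147.02 deg C


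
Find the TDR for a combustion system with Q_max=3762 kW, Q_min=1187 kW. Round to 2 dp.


TDR = Q_max / Q_min
TDR = 3762 / 1187 = 3.17


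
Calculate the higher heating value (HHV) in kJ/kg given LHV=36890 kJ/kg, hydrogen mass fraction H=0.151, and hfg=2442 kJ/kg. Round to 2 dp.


HHV = LHV + hfg * 9 * H
Water addition = 2442 * 9 * 0.151 = 3318.678 kJ/kg
HHV = 36890 + 3318.678 = 40208.68 kJ/kg


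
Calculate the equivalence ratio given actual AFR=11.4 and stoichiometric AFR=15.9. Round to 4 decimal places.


phi = AFR_stoich / AFR_actual
phi = 15.9 / 11.4 = 1.3947


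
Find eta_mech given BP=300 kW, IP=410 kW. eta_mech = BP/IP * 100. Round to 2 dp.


eta_mech = (BP / IP) * 100
Ratio = 300 / 410 = 0.7317
eta_mech = 0.7317 * 100 = 73.17%


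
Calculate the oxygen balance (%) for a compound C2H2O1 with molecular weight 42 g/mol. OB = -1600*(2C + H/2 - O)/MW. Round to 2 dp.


OB = -1600 * (2C + H/2 - O) / MW
Inner = 2*2 + 2/2 - 1 = 4.00
OB = -1600 * 4.00 / 42 = -152.38%


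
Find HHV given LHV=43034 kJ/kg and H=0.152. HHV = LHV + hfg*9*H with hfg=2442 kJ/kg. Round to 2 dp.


HHV = LHV + hfg * 9 * H
Water addition = 2442 * 9 * 0.152 = 3340.656 kJ/kg
HHV = 43034 + 3340.656 = 46374.66 kJ/kg


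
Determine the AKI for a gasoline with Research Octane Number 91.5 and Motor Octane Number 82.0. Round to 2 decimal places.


AKI = (RON + MON) / 2
AKI = (91.5 + 82.0) / 2
AKI = 173.5 / 2 = 86.75


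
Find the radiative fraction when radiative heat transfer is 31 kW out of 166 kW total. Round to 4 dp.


f_rad = Q_rad / Q_total
f_rad = 31 / 166 = 0.1867


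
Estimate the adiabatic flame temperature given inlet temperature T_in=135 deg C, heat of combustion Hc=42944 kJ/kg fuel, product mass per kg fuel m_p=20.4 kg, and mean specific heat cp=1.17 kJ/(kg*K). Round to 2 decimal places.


T_ad = T_in + Hc / (m_p * cp)
Denominator = 20.4 * 1.17 = 23.8680
Temperature rise = 42944 / 23.8680 = 1799.23 K
T_ad = 135 + 1799.23 = 1934.23 deg C


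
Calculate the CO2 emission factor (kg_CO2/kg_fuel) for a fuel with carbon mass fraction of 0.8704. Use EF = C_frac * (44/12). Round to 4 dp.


EF = C_frac * (M_CO2 / M_C)
EF = 0.8704 * (44/12)
EF = 0.8704 * 3.666667 = 3.1915 kg_CO2/kg_fuel


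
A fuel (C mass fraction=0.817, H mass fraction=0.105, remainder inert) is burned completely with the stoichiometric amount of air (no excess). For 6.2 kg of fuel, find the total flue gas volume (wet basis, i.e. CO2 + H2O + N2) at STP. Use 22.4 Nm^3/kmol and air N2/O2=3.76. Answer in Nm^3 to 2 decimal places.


Per kg fuel: CO2 = (C/12 kmol)*22.4 = (0.817/12)*22.4 = 1.52507 Nm^3
Per kg fuel: H2O = (H/2 kmol)*22.4 = (0.105/2)*22.4 = 1.17600 Nm^3
O2 needed per kg fuel = C/12 + H/4 = 0.817/12 + 0.105/4 = 0.09433333 kmol
Per kg fuel: N2 = O2*3.76*22.4 = 0.09433333*3.76*22.4 = 7.94513 Nm^3
Total per kg = 1.52507 + 1.17600 + 7.94513 = 10.64620 Nm^3
Total = 10.64620 * 6.2 = 66.01 Nm^3


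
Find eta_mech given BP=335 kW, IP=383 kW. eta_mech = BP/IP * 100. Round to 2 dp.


eta_mech = (BP / IP) * 100
Ratio = 335 / 383 = 0.8747
eta_mech = 0.8747 * 100 = 87.47%


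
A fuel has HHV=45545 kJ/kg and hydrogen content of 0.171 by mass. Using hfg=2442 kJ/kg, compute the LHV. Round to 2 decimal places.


LHV = HHV - hfg * 9 * H
Water correction = 2442 * 9 * 0.171 = 3758.238 kJ/kg
LHV = 45545 - 3758.238 = 41786.76 kJ/kg


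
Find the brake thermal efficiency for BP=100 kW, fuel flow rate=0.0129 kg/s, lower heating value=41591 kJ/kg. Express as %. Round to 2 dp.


eta_BTE = (BP / (mf * LHV)) * 100
Denominator = 0.0129 * 41591 = 536.5239 kW
eta_BTE = (100 / 536.5239) * 100 = 18.64%


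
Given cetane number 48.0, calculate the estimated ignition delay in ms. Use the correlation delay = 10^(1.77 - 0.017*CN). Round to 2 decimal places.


delay = 10^(1.77 - 0.017*CN)
Exponent = 1.77 - 0.017*48.0 = 0.9540
delay = 10^0.9540 = 8.99 ms


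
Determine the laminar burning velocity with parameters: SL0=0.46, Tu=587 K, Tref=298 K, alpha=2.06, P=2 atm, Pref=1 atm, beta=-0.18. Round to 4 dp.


SL = SL0 * (Tu/Tref)^alpha * (P/Pref)^beta
T ratio = 587/298 = 1.96979866
(T ratio)^alpha = 1.96979866^2.06 = 4.041187
(P/Pref)^beta = 2^(-0.18) = 0.882703
SL = 0.46 * 4.041187 * 0.882703 = 1.6409 m/s


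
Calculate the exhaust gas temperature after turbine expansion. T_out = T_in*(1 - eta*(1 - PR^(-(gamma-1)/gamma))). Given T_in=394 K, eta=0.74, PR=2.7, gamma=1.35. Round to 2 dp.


T_out = T_in * (1 - eta * (1 - PR^(-(gamma-1)/gamma)))
Exponent = -(1.35-1)/1.35 = -0.25925926
PR^exp = 2.7^(-0.25925926) = 0.77297411
Factor = 1 - 0.74*(1 - 0.77297411) = 0.83200084
T_out = 394 * 0.83200084 = 327.81 K


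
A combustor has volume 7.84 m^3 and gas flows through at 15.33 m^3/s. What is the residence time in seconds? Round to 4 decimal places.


tau = V / Q_flow
tau = 7.84 / 15.33 = 0.5114 s


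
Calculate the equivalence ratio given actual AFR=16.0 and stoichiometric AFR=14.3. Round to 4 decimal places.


phi = AFR_stoich / AFR_actual
phi = 14.3 / 16.0 = 0.8938


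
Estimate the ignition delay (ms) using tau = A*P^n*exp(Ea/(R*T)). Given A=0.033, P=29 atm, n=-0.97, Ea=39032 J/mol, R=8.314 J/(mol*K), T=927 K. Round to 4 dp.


tau = A * P^n * exp(Ea/(R*T))
P^n = 29^(-0.97) = 0.03814819
Ea/(R*T) = 39032/(8.314*927) = 5.064436
exp(Ea/(R*T)) = 158.291073
tau = 0.033 * 0.03814819 * 158.291073 = 0.1993 ms


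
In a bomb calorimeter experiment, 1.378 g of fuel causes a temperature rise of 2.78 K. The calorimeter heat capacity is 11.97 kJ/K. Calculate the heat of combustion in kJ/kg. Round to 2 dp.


Hc = C_cal * delta_T / m_fuel
Q_released = 11.97 * 2.78 = 33.2766 kJ
m_fuel = 1.378 g = 1.378/1000 kg = 0.001378 kg
Hc = 33.2766 / 0.001378 = 24148.48 kJ/kg


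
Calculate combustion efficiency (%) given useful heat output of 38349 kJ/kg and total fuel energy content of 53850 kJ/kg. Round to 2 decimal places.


Efficiency = (Q_useful / Q_fuel) * 100
Efficiency = (38349 / 53850) * 100
Efficiency = 0.7121 * 100 = 71.21%


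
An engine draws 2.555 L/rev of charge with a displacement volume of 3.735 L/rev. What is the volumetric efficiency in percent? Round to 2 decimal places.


eta_v = (V_actual / V_disp) * 100
Ratio = 2.555 / 3.735 = 0.6841
eta_v = 0.6841 * 100 = 68.41%


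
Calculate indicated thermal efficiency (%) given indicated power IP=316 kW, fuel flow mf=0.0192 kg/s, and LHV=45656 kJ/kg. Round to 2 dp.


eta_ith = (IP / (mf * LHV)) * 100
Denominator = 0.0192 * 45656 = 876.5952 kW
eta_ith = (316 / 876.5952) * 100 = 36.05%


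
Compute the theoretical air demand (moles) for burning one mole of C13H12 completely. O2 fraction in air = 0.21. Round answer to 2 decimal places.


Balanced combustion: C13H12 + 16 O2 -> 13 CO2 + 6 H2O
O2 needed = C + H/4 = 13 + 12/4 = 16.00 moles
Air moles = O2 / 0.21 = 16.00 / 0.21 = 76.19 moles air


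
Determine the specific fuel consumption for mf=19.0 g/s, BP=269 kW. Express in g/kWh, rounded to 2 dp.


SFC = (mf / BP) * 3600
Rate = 19.0 / 269 = 0.070632 g/(s*kW)
SFC = 0.070632 * 3600 = 254.28 g/kWh


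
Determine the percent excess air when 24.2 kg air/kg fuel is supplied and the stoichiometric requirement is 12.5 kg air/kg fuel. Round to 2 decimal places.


Excess air = actual - stoichiometric = 24.2 - 12.5 = 11.70 kg/kg fuel
Excess air % = (excess / stoich) * 100 = (11.70 / 12.5) * 100 = 93.60%


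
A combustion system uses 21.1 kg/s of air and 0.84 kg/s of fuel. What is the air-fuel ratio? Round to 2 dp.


AFR = m_air / m_fuel
AFR = 21.1 / 0.84 = 25.12


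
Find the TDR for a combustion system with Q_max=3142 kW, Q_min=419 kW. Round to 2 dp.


TDR = Q_max / Q_min
TDR = 3142 / 419 = 7.50


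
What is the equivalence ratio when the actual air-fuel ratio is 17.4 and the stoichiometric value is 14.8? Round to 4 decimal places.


phi = AFR_stoich / AFR_actual
phi = 14.8 / 17.4 = 0.8506


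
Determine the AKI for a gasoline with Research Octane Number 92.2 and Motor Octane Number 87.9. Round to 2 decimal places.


AKI = (RON + MON) / 2
AKI = (92.2 + 87.9) / 2
AKI = 180.1 / 2 = 90.05


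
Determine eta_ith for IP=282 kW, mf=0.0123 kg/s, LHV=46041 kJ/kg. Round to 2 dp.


eta_ith = (IP / (mf * LHV)) * 100
Denominator = 0.0123 * 46041 = 566.3043 kW
eta_ith = (282 / 566.3043) * 100 = 49.80%


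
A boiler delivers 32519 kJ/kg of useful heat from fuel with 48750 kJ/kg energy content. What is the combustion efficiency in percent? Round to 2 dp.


Efficiency = (Q_useful / Q_fuel) * 100
Efficiency = (32519 / 48750) * 100
Efficiency = 0.6671 * 100 = 66.71%


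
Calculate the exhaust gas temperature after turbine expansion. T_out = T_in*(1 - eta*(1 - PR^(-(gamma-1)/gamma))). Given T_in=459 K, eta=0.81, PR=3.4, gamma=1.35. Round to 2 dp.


T_out = T_in * (1 - eta * (1 - PR^(-(gamma-1)/gamma)))
Exponent = -(1.35-1)/1.35 = -0.25925926
PR^exp = 3.4^(-0.25925926) = 0.72813041
Factor = 1 - 0.81*(1 - 0.72813041) = 0.77978563
T_out = 459 * 0.77978563 = 357.92 K


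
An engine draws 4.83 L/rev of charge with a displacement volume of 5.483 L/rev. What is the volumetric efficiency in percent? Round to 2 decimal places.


eta_v = (V_actual / V_disp) * 100
Ratio = 4.83 / 5.483 = 0.8809
eta_v = 0.8809 * 100 = 88.09%


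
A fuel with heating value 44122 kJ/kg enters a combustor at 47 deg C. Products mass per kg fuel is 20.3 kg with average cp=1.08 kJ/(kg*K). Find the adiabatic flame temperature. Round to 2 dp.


T_ad = T_in + Hc / (m_p * cp)
Denominator = 20.3 * 1.08 = 21.9240
Temperature rise = 44122 / 21.9240 = 2012.50 K
T_ad = 47 + 2012.50 = 2059.50 deg C


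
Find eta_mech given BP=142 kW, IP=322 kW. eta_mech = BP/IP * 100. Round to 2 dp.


eta_mech = (BP / IP) * 100
Ratio = 142 / 322 = 0.4410
eta_mech = 0.4410 * 100 = 44.10%


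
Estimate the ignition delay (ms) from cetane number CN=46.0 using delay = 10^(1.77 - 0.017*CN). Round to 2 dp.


delay = 10^(1.77 - 0.017*CN)
Exponent = 1.77 - 0.017*46.0 = 0.9880
delay = 10^0.9880 = 9.73 ms


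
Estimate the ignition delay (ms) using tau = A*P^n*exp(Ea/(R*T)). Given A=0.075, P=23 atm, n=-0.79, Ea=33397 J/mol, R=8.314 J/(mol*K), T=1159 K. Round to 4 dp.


tau = A * P^n * exp(Ea/(R*T))
P^n = 23^(-0.79) = 0.08399144
Ea/(R*T) = 33397/(8.314*1159) = 3.465884
exp(Ea/(R*T)) = 32.004734
tau = 0.075 * 0.08399144 * 32.004734 = 0.2016 ms


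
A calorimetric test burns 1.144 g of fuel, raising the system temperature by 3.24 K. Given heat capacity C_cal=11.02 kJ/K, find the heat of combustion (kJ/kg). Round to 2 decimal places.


Hc = C_cal * delta_T / m_fuel
Q_released = 11.02 * 3.24 = 35.7048 kJ
m_fuel = 1.144 g = 1.144/1000 kg = 0.001144 kg
Hc = 35.7048 / 0.001144 = 31210.49 kJ/kg


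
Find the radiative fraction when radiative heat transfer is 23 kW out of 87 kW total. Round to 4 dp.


f_rad = Q_rad / Q_total
f_rad = 23 / 87 = 0.2644


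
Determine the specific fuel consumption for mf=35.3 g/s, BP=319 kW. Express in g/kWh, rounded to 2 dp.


SFC = (mf / BP) * 3600
Rate = 35.3 / 319 = 0.110658 g/(s*kW)
SFC = 0.110658 * 3600 = 398.37 g/kWh


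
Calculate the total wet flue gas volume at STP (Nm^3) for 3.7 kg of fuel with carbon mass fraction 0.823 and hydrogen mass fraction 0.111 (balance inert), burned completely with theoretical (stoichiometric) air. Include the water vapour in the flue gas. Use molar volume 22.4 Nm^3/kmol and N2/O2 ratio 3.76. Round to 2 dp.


Per kg fuel: CO2 = (C/12 kmol)*22.4 = (0.823/12)*22.4 = 1.53627 Nm^3
Per kg fuel: H2O = (H/2 kmol)*22.4 = (0.111/2)*22.4 = 1.24320 Nm^3
O2 needed per kg fuel = C/12 + H/4 = 0.823/12 + 0.111/4 = 0.09633333 kmol
Per kg fuel: N2 = O2*3.76*22.4 = 0.09633333*3.76*22.4 = 8.11358 Nm^3
Total per kg = 1.53627 + 1.24320 + 8.11358 = 10.89305 Nm^3
Total = 10.89305 * 3.7 = 40.30 Nm^3


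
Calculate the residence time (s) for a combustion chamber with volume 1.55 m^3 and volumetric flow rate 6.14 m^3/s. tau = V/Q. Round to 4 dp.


tau = V / Q_flow
tau = 1.55 / 6.14 = 0.2524 s


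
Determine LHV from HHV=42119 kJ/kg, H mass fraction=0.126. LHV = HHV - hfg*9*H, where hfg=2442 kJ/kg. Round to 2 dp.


LHV = HHV - hfg * 9 * H
Water correction = 2442 * 9 * 0.126 = 2769.228 kJ/kg
LHV = 42119 - 2769.228 = 39349.77 kJ/kg


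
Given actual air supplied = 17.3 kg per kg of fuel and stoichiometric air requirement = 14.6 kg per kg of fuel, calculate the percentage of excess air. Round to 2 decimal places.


Excess air = actual - stoichiometric = 17.3 - 14.6 = 2.70 kg/kg fuel
Excess air % = (excess / stoich) * 100 = (2.70 / 14.6) * 100 = 18.49%


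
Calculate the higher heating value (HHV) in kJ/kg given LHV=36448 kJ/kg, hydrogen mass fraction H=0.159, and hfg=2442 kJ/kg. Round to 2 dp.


HHV = LHV + hfg * 9 * H
Water addition = 2442 * 9 * 0.159 = 3494.502 kJ/kg
HHV = 36448 + 3494.502 = 39942.50 kJ/kg


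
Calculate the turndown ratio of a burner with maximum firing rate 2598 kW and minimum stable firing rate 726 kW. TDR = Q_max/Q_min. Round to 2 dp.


TDR = Q_max / Q_min
TDR = 2598 / 726 = 3.58


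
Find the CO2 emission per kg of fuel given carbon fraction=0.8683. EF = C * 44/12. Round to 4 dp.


EF = C_frac * (M_CO2 / M_C)
EF = 0.8683 * (44/12)
EF = 0.8683 * 3.666667 = 3.1838 kg_CO2/kg_fuel


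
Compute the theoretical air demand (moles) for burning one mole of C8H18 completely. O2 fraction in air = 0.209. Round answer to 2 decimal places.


Balanced combustion: C8H18 + 12.5 O2 -> 8 CO2 + 9 H2O
O2 needed = C + H/4 = 8 + 18/4 = 12.50 moles
Air moles = O2 / 0.209 = 12.50 / 0.209 = 59.81 moles air


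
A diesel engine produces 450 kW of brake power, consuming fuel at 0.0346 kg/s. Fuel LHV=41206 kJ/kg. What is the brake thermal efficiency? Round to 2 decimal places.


eta_BTE = (BP / (mf * LHV)) * 100
Denominator = 0.0346 * 41206 = 1425.7276 kW
eta_BTE = (450 / 1425.7276) * 100 = 31.56%


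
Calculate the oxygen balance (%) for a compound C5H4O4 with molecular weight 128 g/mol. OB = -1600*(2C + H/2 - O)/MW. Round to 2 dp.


OB = -1600 * (2C + H/2 - O) / MW
Inner = 2*5 + 4/2 - 4 = 8.00
OB = -1600 * 8.00 / 128 = -100.00%


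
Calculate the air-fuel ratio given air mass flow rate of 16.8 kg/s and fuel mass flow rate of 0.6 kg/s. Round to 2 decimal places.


AFR = m_air / m_fuel
AFR = 16.8 / 0.6 = 28.00


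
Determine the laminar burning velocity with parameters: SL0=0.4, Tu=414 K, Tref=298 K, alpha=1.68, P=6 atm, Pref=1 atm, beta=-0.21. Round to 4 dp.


SL = SL0 * (Tu/Tref)^alpha * (P/Pref)^beta
T ratio = 414/298 = 1.38926174
(T ratio)^alpha = 1.38926174^1.68 = 1.737310
(P/Pref)^beta = 6^(-0.21) = 0.686417
SL = 0.4 * 1.737310 * 0.686417 = 0.4770 m/s


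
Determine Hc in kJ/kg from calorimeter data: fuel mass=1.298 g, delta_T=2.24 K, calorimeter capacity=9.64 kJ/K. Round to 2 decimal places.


Hc = C_cal * delta_T / m_fuel
Q_released = 9.64 * 2.24 = 21.5936 kJ
m_fuel = 1.298 g = 1.298/1000 kg = 0.001298 kg
Hc = 21.5936 / 0.001298 = 16636.06 kJ/kg


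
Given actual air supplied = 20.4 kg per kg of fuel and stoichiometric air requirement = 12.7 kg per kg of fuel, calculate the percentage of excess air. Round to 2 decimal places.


Excess air = actual - stoichiometric = 20.4 - 12.7 = 7.70 kg/kg fuel
Excess air % = (excess / stoich) * 100 = (7.70 / 12.7) * 100 = 60.63%


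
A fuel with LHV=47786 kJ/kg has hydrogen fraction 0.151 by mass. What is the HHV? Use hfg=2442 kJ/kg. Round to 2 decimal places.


HHV = LHV + hfg * 9 * H
Water addition = 2442 * 9 * 0.151 = 3318.678 kJ/kg
HHV = 47786 + 3318.678 = 51104.68 kJ/kg


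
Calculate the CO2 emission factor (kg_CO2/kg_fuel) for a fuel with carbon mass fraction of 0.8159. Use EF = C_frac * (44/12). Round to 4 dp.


EF = C_frac * (M_CO2 / M_C)
EF = 0.8159 * (44/12)
EF = 0.8159 * 3.666667 = 2.9916 kg_CO2/kg_fuel


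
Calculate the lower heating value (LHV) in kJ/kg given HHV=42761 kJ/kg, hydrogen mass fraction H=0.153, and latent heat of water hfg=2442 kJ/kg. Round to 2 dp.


LHV = HHV - hfg * 9 * H
Water correction = 2442 * 9 * 0.153 = 3362.634 kJ/kg
LHV = 42761 - 3362.634 = 39398.37 kJ/kg


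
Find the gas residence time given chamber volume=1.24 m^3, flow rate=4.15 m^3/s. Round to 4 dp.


tau = V / Q_flow
tau = 1.24 / 4.15 = 0.2988 s


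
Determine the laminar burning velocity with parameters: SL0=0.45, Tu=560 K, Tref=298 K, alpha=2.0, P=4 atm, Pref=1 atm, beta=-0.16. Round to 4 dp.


SL = SL0 * (Tu/Tref)^alpha * (P/Pref)^beta
T ratio = 560/298 = 1.87919463
(T ratio)^alpha = 1.87919463^2.0 = 3.531372
(P/Pref)^beta = 4^(-0.16) = 0.801070
SL = 0.45 * 3.531372 * 0.801070 = 1.2730 m/s


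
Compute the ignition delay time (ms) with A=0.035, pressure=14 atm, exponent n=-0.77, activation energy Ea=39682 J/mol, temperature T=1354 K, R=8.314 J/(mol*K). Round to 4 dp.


tau = A * P^n * exp(Ea/(R*T))
P^n = 14^(-0.77) = 0.13106339
Ea/(R*T) = 39682/(8.314*1354) = 3.525047
exp(Ea/(R*T)) = 33.955357
tau = 0.035 * 0.13106339 * 33.955357 = 0.1558 ms


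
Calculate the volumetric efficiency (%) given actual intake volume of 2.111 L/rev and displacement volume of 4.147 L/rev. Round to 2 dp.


eta_v = (V_actual / V_disp) * 100
Ratio = 2.111 / 4.147 = 0.5090
eta_v = 0.5090 * 100 = 50.90%


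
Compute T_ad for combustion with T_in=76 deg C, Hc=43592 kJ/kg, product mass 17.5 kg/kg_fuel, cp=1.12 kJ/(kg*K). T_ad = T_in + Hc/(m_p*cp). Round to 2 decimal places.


T_ad = T_in + Hc / (m_p * cp)
Denominator = 17.5 * 1.12 = 19.6000
Temperature rise = 43592 / 19.6000 = 2224.08 K
T_ad = 76 + 2224.08 = 2300.08 deg C


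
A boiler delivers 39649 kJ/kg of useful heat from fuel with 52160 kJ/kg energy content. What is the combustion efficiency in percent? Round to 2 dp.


Efficiency = (Q_useful / Q_fuel) * 100
Efficiency = (39649 / 52160) * 100
Efficiency = 0.7601 * 100 = 76.01%


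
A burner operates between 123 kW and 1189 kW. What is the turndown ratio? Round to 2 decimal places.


TDR = Q_max / Q_min
TDR = 1189 / 123 = 9.67


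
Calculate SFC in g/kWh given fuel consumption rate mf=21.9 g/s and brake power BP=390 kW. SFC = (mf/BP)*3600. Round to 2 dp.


SFC = (mf / BP) * 3600
Rate = 21.9 / 390 = 0.056154 g/(s*kW)
SFC = 0.056154 * 3600 = 202.15 g/kWh


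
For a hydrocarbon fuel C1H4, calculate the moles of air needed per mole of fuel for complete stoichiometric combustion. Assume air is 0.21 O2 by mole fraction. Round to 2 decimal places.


Balanced combustion: C1H4 + 2 O2 -> 1 CO2 + 2 H2O
O2 needed = C + H/4 = 1 + 4/4 = 2.00 moles
Air moles = O2 / 0.21 = 2.00 / 0.21 = 9.52 moles air


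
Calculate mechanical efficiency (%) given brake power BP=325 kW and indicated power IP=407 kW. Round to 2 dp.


eta_mech = (BP / IP) * 100
Ratio = 325 / 407 = 0.7985
eta_mech = 0.7985 * 100 = 79.85%


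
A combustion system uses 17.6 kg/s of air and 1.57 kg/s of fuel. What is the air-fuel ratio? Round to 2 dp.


AFR = m_air / m_fuel
AFR = 17.6 / 1.57 = 11.21


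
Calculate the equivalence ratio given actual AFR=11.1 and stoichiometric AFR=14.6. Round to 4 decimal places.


phi = AFR_stoich / AFR_actual
phi = 14.6 / 11.1 = 1.3153


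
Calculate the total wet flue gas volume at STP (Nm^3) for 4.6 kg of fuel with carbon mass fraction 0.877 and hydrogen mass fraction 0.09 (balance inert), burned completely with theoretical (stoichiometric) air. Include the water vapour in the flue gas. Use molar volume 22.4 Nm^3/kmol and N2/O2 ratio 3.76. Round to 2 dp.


Per kg fuel: CO2 = (C/12 kmol)*22.4 = (0.877/12)*22.4 = 1.63707 Nm^3
Per kg fuel: H2O = (H/2 kmol)*22.4 = (0.09/2)*22.4 = 1.00800 Nm^3
O2 needed per kg fuel = C/12 + H/4 = 0.877/12 + 0.09/4 = 0.09558333 kmol
Per kg fuel: N2 = O2*3.76*22.4 = 0.09558333*3.76*22.4 = 8.05041 Nm^3
Total per kg = 1.63707 + 1.00800 + 8.05041 = 10.69548 Nm^3
Total = 10.69548 * 4.6 = 49.20 Nm^3


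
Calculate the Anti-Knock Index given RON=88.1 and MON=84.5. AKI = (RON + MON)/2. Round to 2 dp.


AKI = (RON + MON) / 2
AKI = (88.1 + 84.5) / 2
AKI = 172.6 / 2 = 86.30


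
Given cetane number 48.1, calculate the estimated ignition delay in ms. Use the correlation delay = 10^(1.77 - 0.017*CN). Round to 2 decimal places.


delay = 10^(1.77 - 0.017*CN)
Exponent = 1.77 - 0.017*48.1 = 0.9523
delay = 10^0.9523 = 8.96 ms


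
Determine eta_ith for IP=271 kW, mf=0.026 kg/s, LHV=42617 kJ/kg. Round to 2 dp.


eta_ith = (IP / (mf * LHV)) * 100
Denominator = 0.026 * 42617 = 1108.0420 kW
eta_ith = (271 / 1108.0420) * 100 = 24.46%


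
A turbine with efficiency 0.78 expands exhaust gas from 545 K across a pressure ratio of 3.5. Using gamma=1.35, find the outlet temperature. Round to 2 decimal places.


T_out = T_in * (1 - eta * (1 - PR^(-(gamma-1)/gamma)))
Exponent = -(1.35-1)/1.35 = -0.25925926
PR^exp = 3.5^(-0.25925926) = 0.72267881
Factor = 1 - 0.78*(1 - 0.72267881) = 0.78368947
T_out = 545 * 0.78368947 = 427.11 K


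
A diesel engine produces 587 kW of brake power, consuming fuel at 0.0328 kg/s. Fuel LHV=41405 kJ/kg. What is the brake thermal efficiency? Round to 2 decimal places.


eta_BTE = (BP / (mf * LHV)) * 100
Denominator = 0.0328 * 41405 = 1358.0840 kW
eta_BTE = (587 / 1358.0840) * 100 = 43.22%


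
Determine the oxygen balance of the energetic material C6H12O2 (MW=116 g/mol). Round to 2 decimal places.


OB = -1600 * (2C + H/2 - O) / MW
Inner = 2*6 + 12/2 - 2 = 16.00
OB = -1600 * 16.00 / 116 = -220.69%


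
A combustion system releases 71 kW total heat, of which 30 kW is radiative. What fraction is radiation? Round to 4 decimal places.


f_rad = Q_rad / Q_total
f_rad = 30 / 71 = 0.4225


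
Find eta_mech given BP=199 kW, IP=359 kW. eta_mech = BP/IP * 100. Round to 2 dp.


eta_mech = (BP / IP) * 100
Ratio = 199 / 359 = 0.5543
eta_mech = 0.5543 * 100 = 55.43%


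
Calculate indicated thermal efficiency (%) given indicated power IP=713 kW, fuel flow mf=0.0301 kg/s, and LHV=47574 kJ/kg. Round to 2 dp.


eta_ith = (IP / (mf * LHV)) * 100
Denominator = 0.0301 * 47574 = 1431.9774 kW
eta_ith = (713 / 1431.9774) * 100 = 49.79%


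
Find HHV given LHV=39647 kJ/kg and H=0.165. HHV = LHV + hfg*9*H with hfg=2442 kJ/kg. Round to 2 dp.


HHV = LHV + hfg * 9 * H
Water addition = 2442 * 9 * 0.165 = 3626.370 kJ/kg
HHV = 39647 + 3626.370 = 43273.37 kJ/kg


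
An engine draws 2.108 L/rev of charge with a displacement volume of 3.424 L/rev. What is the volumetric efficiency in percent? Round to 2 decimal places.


eta_v = (V_actual / V_disp) * 100
Ratio = 2.108 / 3.424 = 0.6157
eta_v = 0.6157 * 100 = 61.57%


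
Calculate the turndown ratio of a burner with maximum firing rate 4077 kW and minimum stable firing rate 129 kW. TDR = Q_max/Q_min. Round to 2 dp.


TDR = Q_max / Q_min
TDR = 4077 / 129 = 31.60


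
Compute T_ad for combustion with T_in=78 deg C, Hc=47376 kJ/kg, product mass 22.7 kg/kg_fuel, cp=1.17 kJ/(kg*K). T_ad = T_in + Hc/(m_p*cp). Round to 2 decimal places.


T_ad = T_in + Hc / (m_p * cp)
Denominator = 22.7 * 1.17 = 26.5590
Temperature rise = 47376 / 26.5590 = 1783.80 K
T_ad = 78 + 1783.80 = 1861.80 deg C


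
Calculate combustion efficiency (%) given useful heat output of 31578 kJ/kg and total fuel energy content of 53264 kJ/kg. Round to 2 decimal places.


Efficiency = (Q_useful / Q_fuel) * 100
Efficiency = (31578 / 53264) * 100
Efficiency = 0.5929 * 100 = 59.29%


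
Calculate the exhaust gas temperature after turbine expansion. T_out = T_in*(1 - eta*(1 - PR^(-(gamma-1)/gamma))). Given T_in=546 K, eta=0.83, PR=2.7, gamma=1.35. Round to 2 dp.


T_out = T_in * (1 - eta * (1 - PR^(-(gamma-1)/gamma)))
Exponent = -(1.35-1)/1.35 = -0.25925926
PR^exp = 2.7^(-0.25925926) = 0.77297411
Factor = 1 - 0.83*(1 - 0.77297411) = 0.81156851
T_out = 546 * 0.81156851 = 443.12 K


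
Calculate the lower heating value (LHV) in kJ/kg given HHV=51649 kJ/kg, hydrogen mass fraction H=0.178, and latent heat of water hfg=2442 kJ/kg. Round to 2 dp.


LHV = HHV - hfg * 9 * H
Water correction = 2442 * 9 * 0.178 = 3912.084 kJ/kg
LHV = 51649 - 3912.084 = 47736.92 kJ/kg


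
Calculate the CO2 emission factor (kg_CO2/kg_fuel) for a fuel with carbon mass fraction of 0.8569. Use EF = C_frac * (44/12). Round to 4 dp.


EF = C_frac * (M_CO2 / M_C)
EF = 0.8569 * (44/12)
EF = 0.8569 * 3.666667 = 3.1420 kg_CO2/kg_fuel


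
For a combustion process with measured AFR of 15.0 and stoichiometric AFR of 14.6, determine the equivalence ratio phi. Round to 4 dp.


phi = AFR_stoich / AFR_actual
phi = 14.6 / 15.0 = 0.9733


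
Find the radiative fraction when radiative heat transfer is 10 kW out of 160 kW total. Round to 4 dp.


f_rad = Q_rad / Q_total
f_rad = 10 / 160 = 0.0625


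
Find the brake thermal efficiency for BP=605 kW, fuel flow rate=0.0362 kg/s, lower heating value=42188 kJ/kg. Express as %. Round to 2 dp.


eta_BTE = (BP / (mf * LHV)) * 100
Denominator = 0.0362 * 42188 = 1527.2056 kW
eta_BTE = (605 / 1527.2056) * 100 = 39.61%


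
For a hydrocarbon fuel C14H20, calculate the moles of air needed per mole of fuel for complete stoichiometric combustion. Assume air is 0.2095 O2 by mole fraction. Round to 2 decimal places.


Balanced combustion: C14H20 + 19 O2 -> 14 CO2 + 10 H2O
O2 needed = C + H/4 = 14 + 20/4 = 19.00 moles
Air moles = O2 / 0.2095 = 19.00 / 0.2095 = 90.69 moles air


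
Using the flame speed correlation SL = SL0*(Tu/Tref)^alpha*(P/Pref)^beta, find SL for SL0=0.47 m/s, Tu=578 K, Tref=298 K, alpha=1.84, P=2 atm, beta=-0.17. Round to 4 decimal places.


SL = SL0 * (Tu/Tref)^alpha * (P/Pref)^beta
T ratio = 578/298 = 1.93959732
(T ratio)^alpha = 1.93959732^1.84 = 3.383680
(P/Pref)^beta = 2^(-0.17) = 0.888843
SL = 0.47 * 3.383680 * 0.888843 = 1.4136 m/s


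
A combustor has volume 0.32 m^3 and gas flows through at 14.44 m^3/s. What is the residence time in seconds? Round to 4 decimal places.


tau = V / Q_flow
tau = 0.32 / 14.44 = 0.0222 s


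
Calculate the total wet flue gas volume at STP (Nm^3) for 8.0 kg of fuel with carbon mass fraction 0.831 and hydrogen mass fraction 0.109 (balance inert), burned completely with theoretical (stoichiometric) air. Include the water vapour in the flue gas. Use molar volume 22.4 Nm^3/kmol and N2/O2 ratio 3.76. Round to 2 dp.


Per kg fuel: CO2 = (C/12 kmol)*22.4 = (0.831/12)*22.4 = 1.55120 Nm^3
Per kg fuel: H2O = (H/2 kmol)*22.4 = (0.109/2)*22.4 = 1.22080 Nm^3
O2 needed per kg fuel = C/12 + H/4 = 0.831/12 + 0.109/4 = 0.09650000 kmol
Per kg fuel: N2 = O2*3.76*22.4 = 0.09650000*3.76*22.4 = 8.12762 Nm^3
Total per kg = 1.55120 + 1.22080 + 8.12762 = 10.89962 Nm^3
Total = 10.89962 * 8.0 = 87.20 Nm^3


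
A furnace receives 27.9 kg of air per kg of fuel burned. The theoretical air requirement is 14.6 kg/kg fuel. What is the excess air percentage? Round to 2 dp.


Excess air = actual - stoichiometric = 27.9 - 14.6 = 13.30 kg/kg fuel
Excess air % = (excess / stoich) * 100 = (13.30 / 14.6) * 100 = 91.10%


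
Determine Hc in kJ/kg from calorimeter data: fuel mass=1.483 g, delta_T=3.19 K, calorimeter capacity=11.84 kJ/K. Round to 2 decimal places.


Hc = C_cal * delta_T / m_fuel
Q_released = 11.84 * 3.19 = 37.7696 kJ
m_fuel = 1.483 g = 1.483/1000 kg = 0.001483 kg
Hc = 37.7696 / 0.001483 = 25468.37 kJ/kg


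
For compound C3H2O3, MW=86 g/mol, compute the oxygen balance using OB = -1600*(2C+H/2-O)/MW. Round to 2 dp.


OB = -1600 * (2C + H/2 - O) / MW
Inner = 2*3 + 2/2 - 3 = 4.00
OB = -1600 * 4.00 / 86 = -74.42%


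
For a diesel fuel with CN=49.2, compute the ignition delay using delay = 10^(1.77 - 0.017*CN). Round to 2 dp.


delay = 10^(1.77 - 0.017*CN)
Exponent = 1.77 - 0.017*49.2 = 0.9336
delay = 10^0.9336 = 8.58 ms


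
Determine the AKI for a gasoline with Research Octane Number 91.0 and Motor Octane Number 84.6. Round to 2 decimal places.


AKI = (RON + MON) / 2
AKI = (91.0 + 84.6) / 2
AKI = 175.6 / 2 = 87.80


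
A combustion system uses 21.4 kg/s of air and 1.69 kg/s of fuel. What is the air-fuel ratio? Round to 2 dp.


AFR = m_air / m_fuel
AFR = 21.4 / 1.69 = 12.66


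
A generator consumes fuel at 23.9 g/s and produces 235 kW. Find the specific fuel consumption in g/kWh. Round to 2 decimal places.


SFC = (mf / BP) * 3600
Rate = 23.9 / 235 = 0.101702 g/(s*kW)
SFC = 0.101702 * 3600 = 366.13 g/kWh


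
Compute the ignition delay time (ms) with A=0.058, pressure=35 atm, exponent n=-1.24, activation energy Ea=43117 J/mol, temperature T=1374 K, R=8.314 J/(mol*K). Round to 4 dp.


tau = A * P^n * exp(Ea/(R*T))
P^n = 35^(-1.24) = 0.01217182
Ea/(R*T) = 43117/(8.314*1374) = 3.774434
exp(Ea/(R*T)) = 43.572819
tau = 0.058 * 0.01217182 * 43.572819 = 0.0308 ms


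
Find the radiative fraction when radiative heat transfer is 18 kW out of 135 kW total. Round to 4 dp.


f_rad = Q_rad / Q_total
f_rad = 18 / 135 = 0.1333


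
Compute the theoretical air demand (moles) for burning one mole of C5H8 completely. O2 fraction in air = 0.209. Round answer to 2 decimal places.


Balanced combustion: C5H8 + 7 O2 -> 5 CO2 + 4 H2O
O2 needed = C + H/4 = 5 + 8/4 = 7.00 moles
Air moles = O2 / 0.209 = 7.00 / 0.209 = 33.49 moles air


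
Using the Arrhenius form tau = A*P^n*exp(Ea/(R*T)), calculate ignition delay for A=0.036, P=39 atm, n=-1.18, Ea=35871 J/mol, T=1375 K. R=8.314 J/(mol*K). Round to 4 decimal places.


tau = A * P^n * exp(Ea/(R*T))
P^n = 39^(-1.18) = 0.01326001
Ea/(R*T) = 35871/(8.314*1375) = 3.137840
exp(Ea/(R*T)) = 23.054011
tau = 0.036 * 0.01326001 * 23.054011 = 0.0110 ms


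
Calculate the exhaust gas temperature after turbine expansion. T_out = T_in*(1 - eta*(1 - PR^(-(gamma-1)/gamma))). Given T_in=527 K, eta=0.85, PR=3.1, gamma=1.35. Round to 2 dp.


T_out = T_in * (1 - eta * (1 - PR^(-(gamma-1)/gamma)))
Exponent = -(1.35-1)/1.35 = -0.25925926
PR^exp = 3.1^(-0.25925926) = 0.74577862
Factor = 1 - 0.85*(1 - 0.74577862) = 0.78391183
T_out = 527 * 0.78391183 = 413.12 K


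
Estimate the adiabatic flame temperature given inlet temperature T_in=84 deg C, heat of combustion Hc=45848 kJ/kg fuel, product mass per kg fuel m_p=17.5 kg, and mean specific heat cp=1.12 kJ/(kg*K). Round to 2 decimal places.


T_ad = T_in + Hc / (m_p * cp)
Denominator = 17.5 * 1.12 = 19.6000
Temperature rise = 45848 / 19.6000 = 2339.18 K
T_ad = 84 + 2339.18 = 2423.18 deg C


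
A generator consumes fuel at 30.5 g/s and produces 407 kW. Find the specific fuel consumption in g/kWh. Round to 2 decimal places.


SFC = (mf / BP) * 3600
Rate = 30.5 / 407 = 0.074939 g/(s*kW)
SFC = 0.074939 * 3600 = 269.78 g/kWh


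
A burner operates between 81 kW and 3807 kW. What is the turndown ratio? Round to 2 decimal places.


TDR = Q_max / Q_min
TDR = 3807 / 81 = 47.00


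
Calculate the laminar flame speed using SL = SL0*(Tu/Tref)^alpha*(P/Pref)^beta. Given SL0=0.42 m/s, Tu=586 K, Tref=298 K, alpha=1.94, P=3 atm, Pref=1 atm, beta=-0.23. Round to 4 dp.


SL = SL0 * (Tu/Tref)^alpha * (P/Pref)^beta
T ratio = 586/298 = 1.96644295
(T ratio)^alpha = 1.96644295^1.94 = 3.713144
(P/Pref)^beta = 3^(-0.23) = 0.776716
SL = 0.42 * 3.713144 * 0.776716 = 1.2113 m/s


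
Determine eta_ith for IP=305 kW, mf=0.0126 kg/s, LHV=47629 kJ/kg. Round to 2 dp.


eta_ith = (IP / (mf * LHV)) * 100
Denominator = 0.0126 * 47629 = 600.1254 kW
eta_ith = (305 / 600.1254) * 100 = 50.82%


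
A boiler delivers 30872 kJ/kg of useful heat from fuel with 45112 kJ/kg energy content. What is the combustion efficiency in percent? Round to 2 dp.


Efficiency = (Q_useful / Q_fuel) * 100
Efficiency = (30872 / 45112) * 100
Efficiency = 0.6843 * 100 = 68.43%


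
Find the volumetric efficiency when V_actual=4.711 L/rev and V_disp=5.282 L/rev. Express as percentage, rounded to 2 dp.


eta_v = (V_actual / V_disp) * 100
Ratio = 4.711 / 5.282 = 0.8919
eta_v = 0.8919 * 100 = 89.19%


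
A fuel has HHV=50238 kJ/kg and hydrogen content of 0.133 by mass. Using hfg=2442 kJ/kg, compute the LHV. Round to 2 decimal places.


LHV = HHV - hfg * 9 * H
Water correction = 2442 * 9 * 0.133 = 2923.074 kJ/kg
LHV = 50238 - 2923.074 = 47314.93 kJ/kg


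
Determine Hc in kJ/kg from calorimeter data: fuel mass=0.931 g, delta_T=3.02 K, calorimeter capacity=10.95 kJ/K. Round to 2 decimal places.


Hc = C_cal * delta_T / m_fuel
Q_released = 10.95 * 3.02 = 33.0690 kJ
m_fuel = 0.931 g = 0.931/1000 kg = 0.000931 kg
Hc = 33.0690 / 0.000931 = 35519.87 kJ/kg


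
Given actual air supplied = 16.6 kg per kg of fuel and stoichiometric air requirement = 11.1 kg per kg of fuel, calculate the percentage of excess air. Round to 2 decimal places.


Excess air = actual - stoichiometric = 16.6 - 11.1 = 5.50 kg/kg fuel
Excess air % = (excess / stoich) * 100 = (5.50 / 11.1) * 100 = 49.55%


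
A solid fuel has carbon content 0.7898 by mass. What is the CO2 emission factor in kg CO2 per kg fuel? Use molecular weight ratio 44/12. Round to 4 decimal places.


EF = C_frac * (M_CO2 / M_C)
EF = 0.7898 * (44/12)
EF = 0.7898 * 3.666667 = 2.8959 kg_CO2/kg_fuel
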